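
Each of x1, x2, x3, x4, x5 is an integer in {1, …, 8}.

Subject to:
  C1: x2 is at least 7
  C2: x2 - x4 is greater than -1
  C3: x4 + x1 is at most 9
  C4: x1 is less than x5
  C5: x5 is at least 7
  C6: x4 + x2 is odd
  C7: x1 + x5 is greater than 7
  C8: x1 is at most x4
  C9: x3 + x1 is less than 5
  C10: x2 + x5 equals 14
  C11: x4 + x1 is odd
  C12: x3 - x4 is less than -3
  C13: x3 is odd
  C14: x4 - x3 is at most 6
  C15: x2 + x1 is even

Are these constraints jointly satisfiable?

One satisfying assignment is x1 = 1, x2 = 7, x3 = 1, x4 = 6, x5 = 7.
For the less obvious constraints — constraint 2: x2 - x4 = 1; constraint 3: x4 + x1 = 7; constraint 7: x1 + x5 = 8 — and the others hold by inspection.

Satisfiable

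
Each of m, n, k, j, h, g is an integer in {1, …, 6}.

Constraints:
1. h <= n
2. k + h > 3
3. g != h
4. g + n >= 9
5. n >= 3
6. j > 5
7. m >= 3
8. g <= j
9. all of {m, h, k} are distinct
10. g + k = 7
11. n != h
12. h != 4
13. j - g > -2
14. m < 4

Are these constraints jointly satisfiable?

Satisfiable

The assignment m = 3, n = 6, k = 1, j = 6, h = 5, g = 6 works:
  constraint 2 holds since k + h = 6.
  constraint 4 holds since g + n = 12.
The rest check out directly.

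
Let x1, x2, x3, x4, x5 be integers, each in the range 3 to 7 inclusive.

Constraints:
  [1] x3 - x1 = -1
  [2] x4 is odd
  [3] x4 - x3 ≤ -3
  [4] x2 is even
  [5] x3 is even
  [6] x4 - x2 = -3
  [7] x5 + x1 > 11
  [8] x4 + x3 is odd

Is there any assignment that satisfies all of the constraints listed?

Setting (x1, x2, x3, x4, x5) = (7, 6, 6, 3, 5) satisfies everything: constraint 1: x3 - x1 = -1; constraint 3: x4 - x3 = -3, and the others follow.

Satisfiable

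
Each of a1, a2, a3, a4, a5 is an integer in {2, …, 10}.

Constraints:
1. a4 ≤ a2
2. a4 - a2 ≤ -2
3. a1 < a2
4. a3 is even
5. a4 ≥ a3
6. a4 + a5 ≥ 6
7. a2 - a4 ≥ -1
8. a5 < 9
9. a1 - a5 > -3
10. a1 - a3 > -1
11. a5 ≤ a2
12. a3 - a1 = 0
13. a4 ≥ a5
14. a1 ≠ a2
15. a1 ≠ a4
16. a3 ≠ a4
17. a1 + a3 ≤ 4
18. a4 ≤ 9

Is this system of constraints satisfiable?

Satisfiable

Try a1 = 2, a2 = 7, a3 = 2, a4 = 5, a5 = 4.
Check constraint 2: a4 - a2 = -2; constraint 6: a4 + a5 = 9; constraint 7: a2 - a4 = 2. The remaining constraints are straightforward to verify.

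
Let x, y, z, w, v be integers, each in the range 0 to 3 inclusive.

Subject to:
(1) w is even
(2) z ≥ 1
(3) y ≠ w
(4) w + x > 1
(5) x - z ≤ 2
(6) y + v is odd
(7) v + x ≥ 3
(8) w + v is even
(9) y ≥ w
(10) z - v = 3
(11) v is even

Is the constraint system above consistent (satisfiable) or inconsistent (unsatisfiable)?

Satisfiable

The assignment x = 3, y = 3, z = 3, w = 0, v = 0 works:
  constraint 4 holds since w + x = 3.
  constraint 5 holds since x - z = 0.
The rest check out directly.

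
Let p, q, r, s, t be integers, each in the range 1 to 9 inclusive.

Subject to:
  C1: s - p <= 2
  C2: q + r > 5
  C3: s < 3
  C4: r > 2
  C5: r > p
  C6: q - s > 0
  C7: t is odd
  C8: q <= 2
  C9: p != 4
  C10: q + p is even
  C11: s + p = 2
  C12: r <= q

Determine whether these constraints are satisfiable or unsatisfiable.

From constraint 4: r ≥ 3. From constraints 8 and 12: r ≤ q and q ≤ 2, so r ≤ 2. But 2 < 3, so no value of r works.

Unsatisfiable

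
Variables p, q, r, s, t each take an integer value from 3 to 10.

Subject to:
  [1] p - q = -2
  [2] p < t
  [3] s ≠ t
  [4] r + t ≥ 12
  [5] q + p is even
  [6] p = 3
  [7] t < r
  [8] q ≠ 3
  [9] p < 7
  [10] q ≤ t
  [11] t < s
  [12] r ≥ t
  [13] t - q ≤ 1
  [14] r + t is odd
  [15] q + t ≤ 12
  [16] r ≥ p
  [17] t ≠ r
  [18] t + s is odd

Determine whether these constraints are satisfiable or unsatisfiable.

The assignment p = 3, q = 5, r = 8, s = 8, t = 5 works:
  constraint 1 holds since p - q = -2.
  constraint 4 holds since r + t = 13.
  constraint 13 holds since t - q = 0.
The rest check out directly.

Satisfiable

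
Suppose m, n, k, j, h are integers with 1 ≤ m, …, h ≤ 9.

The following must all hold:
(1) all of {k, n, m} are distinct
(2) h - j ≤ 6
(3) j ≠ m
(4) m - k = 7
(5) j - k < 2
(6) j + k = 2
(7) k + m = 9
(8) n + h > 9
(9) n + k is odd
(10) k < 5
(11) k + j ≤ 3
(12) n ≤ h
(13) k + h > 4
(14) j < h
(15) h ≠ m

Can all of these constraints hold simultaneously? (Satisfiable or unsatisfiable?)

Take m = 8, n = 6, k = 1, j = 1, h = 6. Then constraint 2: h - j = 5; constraint 4: m - k = 7, and every other listed constraint is also met.

Satisfiable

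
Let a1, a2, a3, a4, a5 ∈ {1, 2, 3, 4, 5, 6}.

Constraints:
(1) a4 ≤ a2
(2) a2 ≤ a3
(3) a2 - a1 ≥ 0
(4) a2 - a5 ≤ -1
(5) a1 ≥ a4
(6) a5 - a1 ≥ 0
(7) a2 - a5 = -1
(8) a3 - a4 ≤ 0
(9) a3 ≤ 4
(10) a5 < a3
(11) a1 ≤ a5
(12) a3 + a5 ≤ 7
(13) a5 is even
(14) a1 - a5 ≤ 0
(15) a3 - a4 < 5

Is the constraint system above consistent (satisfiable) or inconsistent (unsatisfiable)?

Constraints 1, 4, 8, and 10 give a4 ≤ a2, a2 < a5, a5 < a3, a3 ≤ a4. Chaining: a4 ≤ a2 < a5 < a3 ≤ a4, which forces a4 < a4 — impossible.

Unsatisfiable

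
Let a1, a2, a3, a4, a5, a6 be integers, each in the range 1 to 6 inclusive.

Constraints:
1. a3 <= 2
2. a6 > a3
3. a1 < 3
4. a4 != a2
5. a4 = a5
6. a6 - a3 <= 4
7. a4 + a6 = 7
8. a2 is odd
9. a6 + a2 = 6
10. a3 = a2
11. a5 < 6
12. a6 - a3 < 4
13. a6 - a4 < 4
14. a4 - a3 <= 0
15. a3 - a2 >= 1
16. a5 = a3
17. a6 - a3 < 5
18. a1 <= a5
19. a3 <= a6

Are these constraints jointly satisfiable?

Unsatisfiable

From constraints 5, 10, and 16, a4 = a5 = a3 = a2, so a4 = a2. But constraint 4 says a4 ≠ a2. Contradiction.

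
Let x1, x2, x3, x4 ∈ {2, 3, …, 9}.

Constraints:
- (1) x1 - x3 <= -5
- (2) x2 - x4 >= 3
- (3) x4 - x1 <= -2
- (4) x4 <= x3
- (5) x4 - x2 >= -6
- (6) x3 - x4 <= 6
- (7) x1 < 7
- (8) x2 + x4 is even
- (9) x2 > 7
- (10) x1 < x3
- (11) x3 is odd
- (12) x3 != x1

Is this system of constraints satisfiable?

Unsatisfiable

Constraints 1, 3, and 6 give x4 − x3 ≥ -6, x3 − x1 ≥ 5, x1 − x4 ≥ 2.
Adding all 3 inequalities: the left sides telescope to 0, and the right sides sum to (-6) + 5 + 2 = 1. So 0 ≥ 1, which is false.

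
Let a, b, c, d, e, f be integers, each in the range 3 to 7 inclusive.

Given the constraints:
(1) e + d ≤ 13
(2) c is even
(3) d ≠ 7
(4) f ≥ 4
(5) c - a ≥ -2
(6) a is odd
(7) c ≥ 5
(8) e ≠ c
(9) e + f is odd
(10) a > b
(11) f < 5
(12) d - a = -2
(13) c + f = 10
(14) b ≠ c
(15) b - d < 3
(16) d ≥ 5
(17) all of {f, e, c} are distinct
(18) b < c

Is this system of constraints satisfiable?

The assignment a = 7, b = 5, c = 6, d = 5, e = 7, f = 4 works:
  constraint 1 holds since e + d = 12.
  constraint 5 holds since c - a = -1.
The rest check out directly.

Satisfiable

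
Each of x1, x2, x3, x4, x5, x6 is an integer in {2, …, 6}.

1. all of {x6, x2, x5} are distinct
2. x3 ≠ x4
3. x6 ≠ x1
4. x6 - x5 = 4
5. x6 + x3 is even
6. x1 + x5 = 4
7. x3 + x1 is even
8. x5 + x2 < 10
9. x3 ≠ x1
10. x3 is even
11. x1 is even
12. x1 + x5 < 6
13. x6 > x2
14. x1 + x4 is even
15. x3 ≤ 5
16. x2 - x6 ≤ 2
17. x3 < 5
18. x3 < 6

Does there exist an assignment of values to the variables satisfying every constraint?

Take x1 = 2, x2 = 5, x3 = 4, x4 = 2, x5 = 2, x6 = 6. Then constraint 4: x6 - x5 = 4; constraint 6: x1 + x5 = 4, and every other listed constraint is also met.

Satisfiable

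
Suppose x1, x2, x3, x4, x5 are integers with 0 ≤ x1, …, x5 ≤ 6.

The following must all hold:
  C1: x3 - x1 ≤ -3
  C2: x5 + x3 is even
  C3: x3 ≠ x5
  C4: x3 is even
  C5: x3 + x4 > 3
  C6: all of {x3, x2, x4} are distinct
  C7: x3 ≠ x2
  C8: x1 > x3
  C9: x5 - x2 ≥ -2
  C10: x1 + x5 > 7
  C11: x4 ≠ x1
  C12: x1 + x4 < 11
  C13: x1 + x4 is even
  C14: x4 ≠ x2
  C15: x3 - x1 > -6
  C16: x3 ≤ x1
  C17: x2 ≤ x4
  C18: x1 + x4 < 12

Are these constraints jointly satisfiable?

Try x1 = 4, x2 = 3, x3 = 0, x4 = 6, x5 = 4.
Check constraint 1: x3 - x1 = -4; constraint 5: x3 + x4 = 6. The remaining constraints are straightforward to verify.

Satisfiable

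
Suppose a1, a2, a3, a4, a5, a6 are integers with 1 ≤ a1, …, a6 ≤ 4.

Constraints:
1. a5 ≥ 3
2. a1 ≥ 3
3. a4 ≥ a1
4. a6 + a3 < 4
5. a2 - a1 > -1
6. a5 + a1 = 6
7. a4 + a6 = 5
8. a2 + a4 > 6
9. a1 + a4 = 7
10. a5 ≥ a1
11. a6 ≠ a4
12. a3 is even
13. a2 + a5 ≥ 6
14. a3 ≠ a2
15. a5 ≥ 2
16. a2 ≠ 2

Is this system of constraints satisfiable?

Take a1 = 3, a2 = 4, a3 = 2, a4 = 4, a5 = 3, a6 = 1. Then constraint 4: a6 + a3 = 3; constraint 5: a2 - a1 = 1, and every other listed constraint is also met.

Satisfiable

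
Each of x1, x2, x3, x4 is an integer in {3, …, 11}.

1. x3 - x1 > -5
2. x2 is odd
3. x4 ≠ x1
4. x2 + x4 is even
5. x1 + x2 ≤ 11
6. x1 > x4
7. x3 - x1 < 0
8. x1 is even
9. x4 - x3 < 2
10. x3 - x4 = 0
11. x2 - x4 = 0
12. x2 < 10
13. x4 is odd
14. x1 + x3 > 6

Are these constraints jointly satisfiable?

The assignment x1 = 6, x2 = 3, x3 = 3, x4 = 3 works:
  constraint 1 holds since x3 - x1 = -3.
  constraint 5 holds since x1 + x2 = 9.
The rest check out directly.

Satisfiable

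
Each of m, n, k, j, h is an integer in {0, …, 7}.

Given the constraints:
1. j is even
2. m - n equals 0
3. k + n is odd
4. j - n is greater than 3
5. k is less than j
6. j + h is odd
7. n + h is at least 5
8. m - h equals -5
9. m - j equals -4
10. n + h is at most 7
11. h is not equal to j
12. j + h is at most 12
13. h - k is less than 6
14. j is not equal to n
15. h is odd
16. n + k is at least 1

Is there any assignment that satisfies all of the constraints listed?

Setting (m, n, k, j, h) = (0, 0, 1, 4, 5) satisfies everything: constraint 2: m - n = 0; constraint 4: j - n = 4; constraint 7: n + h = 5, and the others follow.

Satisfiable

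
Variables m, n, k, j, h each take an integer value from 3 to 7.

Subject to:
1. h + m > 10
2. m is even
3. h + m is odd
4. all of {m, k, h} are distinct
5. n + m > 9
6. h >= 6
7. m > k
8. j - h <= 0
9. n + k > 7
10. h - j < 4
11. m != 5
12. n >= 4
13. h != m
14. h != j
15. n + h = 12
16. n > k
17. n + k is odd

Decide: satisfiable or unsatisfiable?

The assignment m = 6, n = 5, k = 4, j = 5, h = 7 works:
  constraint 1 holds since h + m = 13.
  constraint 5 holds since n + m = 11.
  constraint 8 holds since j - h = -2.
The rest check out directly.

Satisfiable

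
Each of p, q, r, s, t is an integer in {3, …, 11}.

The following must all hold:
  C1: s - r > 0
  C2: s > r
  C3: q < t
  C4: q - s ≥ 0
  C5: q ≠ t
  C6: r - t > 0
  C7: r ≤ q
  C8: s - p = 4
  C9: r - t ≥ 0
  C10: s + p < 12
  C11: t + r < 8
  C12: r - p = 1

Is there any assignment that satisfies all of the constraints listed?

Unsatisfiable

Constraints 2, 3, 4, and 6 give r < s, s ≤ q, q < t, t < r. Chaining: r < s ≤ q < t < r, which forces r < r — impossible.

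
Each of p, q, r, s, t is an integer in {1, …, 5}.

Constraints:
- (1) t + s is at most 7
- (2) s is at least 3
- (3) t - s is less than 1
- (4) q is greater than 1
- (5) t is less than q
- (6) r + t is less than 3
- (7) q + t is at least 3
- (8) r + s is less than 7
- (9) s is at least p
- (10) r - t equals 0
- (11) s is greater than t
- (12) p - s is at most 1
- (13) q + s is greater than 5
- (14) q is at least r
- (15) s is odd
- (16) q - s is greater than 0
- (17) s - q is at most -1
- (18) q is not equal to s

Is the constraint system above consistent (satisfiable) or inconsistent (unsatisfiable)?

Satisfiable

The assignment p = 1, q = 5, r = 1, s = 3, t = 1 works:
  constraint 1 holds since t + s = 4.
  constraint 3 holds since t - s = -2.
  constraint 6 holds since r + t = 2.
The rest check out directly.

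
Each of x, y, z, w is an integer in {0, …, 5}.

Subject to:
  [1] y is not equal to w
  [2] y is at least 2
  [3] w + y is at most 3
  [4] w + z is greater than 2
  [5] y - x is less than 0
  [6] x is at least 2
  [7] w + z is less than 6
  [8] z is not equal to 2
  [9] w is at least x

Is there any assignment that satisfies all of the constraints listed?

From constraints 6 and 9: w ≥ x ≥ 2. From constraint 2: y ≥ 2. Hence w + y ≥ 4. But constraint 3 requires w + y ≤ 3, and 3 < 4. Contradiction.

Unsatisfiable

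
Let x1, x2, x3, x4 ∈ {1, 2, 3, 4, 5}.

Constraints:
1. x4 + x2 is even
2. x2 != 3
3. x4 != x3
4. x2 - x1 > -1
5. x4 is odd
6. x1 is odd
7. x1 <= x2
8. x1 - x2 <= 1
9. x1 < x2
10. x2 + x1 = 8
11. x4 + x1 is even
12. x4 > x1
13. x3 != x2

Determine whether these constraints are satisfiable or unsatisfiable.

Setting (x1, x2, x3, x4) = (3, 5, 3, 5) satisfies everything: constraint 4: x2 - x1 = 2; constraint 8: x1 - x2 = -2; constraint 10: x2 + x1 = 8, and the others follow.

Satisfiable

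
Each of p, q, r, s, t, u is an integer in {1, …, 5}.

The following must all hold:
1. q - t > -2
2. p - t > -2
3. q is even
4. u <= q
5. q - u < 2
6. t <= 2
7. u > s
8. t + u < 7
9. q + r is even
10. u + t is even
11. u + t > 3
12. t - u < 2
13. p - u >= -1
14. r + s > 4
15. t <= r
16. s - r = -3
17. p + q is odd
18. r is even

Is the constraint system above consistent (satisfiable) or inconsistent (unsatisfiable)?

Setting (p, q, r, s, t, u) = (1, 2, 4, 1, 2, 2) satisfies everything: constraint 1: q - t = 0; constraint 2: p - t = -1; constraint 5: q - u = 0, and the others follow.

Satisfiable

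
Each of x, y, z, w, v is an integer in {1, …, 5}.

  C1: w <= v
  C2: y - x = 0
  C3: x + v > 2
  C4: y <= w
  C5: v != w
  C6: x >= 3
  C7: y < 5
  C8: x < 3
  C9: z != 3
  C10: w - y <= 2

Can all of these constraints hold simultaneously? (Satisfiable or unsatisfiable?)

Unsatisfiable

From constraint 6: x ≥ 3. From constraint 8: x ≤ 2. But 2 < 3, so no value of x works.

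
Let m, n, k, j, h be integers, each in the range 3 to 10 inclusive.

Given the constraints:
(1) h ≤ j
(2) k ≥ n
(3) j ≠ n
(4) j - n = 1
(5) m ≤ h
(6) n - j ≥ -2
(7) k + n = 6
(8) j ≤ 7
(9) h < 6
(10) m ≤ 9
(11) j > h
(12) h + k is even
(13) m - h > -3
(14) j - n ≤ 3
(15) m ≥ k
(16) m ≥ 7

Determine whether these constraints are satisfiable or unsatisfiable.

Unsatisfiable

From constraints 5 and 16: h ≥ m and m ≥ 7, so h ≥ 7. From constraint 9: h ≤ 5. But 5 < 7, so no value of h works.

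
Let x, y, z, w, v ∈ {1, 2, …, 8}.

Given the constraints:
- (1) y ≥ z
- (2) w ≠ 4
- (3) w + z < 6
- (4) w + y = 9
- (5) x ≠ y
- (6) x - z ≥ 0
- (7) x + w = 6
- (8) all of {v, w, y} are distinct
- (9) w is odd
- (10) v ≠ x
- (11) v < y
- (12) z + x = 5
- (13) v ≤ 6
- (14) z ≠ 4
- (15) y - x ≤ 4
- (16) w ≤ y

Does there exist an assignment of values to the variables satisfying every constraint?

One satisfying assignment is x = 3, y = 6, z = 2, w = 3, v = 2.
For the less obvious constraints — constraint 3: w + z = 5; constraint 4: w + y = 9; constraint 6: x - z = 1 — and the others hold by inspection.

Satisfiable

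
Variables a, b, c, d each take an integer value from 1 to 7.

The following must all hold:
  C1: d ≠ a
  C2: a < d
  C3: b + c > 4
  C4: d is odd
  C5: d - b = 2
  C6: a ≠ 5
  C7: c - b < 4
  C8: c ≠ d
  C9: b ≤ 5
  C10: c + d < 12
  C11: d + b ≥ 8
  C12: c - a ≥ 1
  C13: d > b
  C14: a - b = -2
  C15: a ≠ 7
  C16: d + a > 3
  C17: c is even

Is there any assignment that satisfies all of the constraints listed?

Satisfiable

One satisfying assignment is a = 1, b = 3, c = 4, d = 5.
For the less obvious constraints — constraint 3: b + c = 7; constraint 5: d - b = 2; constraint 7: c - b = 1 — and the others hold by inspection.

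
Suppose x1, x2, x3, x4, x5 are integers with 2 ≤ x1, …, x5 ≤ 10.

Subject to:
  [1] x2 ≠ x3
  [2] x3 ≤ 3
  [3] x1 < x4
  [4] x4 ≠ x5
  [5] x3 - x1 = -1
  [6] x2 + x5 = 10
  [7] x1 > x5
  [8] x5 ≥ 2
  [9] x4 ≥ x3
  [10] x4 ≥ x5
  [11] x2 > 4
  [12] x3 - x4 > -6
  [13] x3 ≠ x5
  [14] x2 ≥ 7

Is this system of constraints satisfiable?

The assignment x1 = 4, x2 = 8, x3 = 3, x4 = 6, x5 = 2 works:
  constraint 5 holds since x3 - x1 = -1.
  constraint 6 holds since x2 + x5 = 10.
The rest check out directly.

Satisfiable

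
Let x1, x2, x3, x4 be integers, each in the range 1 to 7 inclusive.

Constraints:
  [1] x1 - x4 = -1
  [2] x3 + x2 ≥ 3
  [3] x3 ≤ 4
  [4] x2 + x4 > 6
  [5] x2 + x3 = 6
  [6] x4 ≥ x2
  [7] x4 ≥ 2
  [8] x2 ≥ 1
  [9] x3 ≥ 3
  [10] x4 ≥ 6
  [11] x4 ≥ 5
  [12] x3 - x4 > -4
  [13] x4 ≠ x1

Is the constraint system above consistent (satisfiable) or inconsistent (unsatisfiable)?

Satisfiable

Try x1 = 6, x2 = 2, x3 = 4, x4 = 7.
Check constraint 1: x1 - x4 = -1; constraint 2: x3 + x2 = 6. The remaining constraints are straightforward to verify.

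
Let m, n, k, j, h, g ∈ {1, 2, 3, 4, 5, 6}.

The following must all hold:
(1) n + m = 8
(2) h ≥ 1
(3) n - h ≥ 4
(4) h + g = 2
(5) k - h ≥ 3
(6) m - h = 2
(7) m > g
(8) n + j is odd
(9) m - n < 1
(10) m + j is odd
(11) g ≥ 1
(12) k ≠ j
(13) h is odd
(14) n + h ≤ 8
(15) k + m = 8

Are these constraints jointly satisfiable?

The assignment m = 3, n = 5, k = 5, j = 4, h = 1, g = 1 works:
  constraint 1 holds since n + m = 8.
  constraint 3 holds since n - h = 4.
The rest check out directly.

Satisfiable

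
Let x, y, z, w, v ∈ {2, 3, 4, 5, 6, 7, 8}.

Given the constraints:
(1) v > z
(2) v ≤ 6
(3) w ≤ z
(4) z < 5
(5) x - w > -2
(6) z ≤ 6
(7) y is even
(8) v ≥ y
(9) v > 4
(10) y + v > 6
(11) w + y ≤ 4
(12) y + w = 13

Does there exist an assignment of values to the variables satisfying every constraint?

From constraints 2 and 8: y ≤ v ≤ 6. From constraints 3 and 6: w ≤ z ≤ 6. Hence y + w ≤ 12. But constraint 12 requires y + w = 13, and 13 > 12. Contradiction.

Unsatisfiable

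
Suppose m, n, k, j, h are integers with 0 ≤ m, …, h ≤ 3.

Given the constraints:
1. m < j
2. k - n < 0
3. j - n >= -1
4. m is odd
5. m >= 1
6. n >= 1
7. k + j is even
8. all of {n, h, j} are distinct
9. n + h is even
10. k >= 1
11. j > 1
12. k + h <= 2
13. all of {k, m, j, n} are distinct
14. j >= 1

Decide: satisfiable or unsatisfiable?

Unsatisfiable

Constraints 5, 6, 10, and 14 confine each of k, m, j, n to the 3 values {1, …, 3} (the domain already gives each ≤ 3).
Constraint 13 requires all 4 of them to be distinct, but only 3 values are available — impossible by the pigeonhole principle.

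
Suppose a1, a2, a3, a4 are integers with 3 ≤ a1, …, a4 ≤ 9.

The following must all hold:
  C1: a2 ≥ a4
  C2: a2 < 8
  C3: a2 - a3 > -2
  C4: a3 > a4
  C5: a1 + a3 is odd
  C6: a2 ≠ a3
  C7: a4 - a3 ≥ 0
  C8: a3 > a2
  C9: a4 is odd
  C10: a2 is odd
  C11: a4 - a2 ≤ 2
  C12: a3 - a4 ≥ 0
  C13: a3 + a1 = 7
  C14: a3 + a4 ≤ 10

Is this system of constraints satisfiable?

Constraints 1, 7, and 8 give a3 ≤ a4, a4 ≤ a2, a2 < a3. Chaining: a3 ≤ a4 ≤ a2 < a3, which forces a3 < a3 — impossible.

Unsatisfiable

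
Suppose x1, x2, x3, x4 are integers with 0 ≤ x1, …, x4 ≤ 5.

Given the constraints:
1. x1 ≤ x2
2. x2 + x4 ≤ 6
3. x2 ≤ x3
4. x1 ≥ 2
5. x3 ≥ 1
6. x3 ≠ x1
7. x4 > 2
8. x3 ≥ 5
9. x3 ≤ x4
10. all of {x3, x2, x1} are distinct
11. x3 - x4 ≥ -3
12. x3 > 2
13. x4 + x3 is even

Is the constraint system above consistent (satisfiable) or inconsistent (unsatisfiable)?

Unsatisfiable

From constraints 1 and 4: x2 ≥ x1 ≥ 2. From constraints 8 and 9: x4 ≥ x3 ≥ 5. Hence x2 + x4 ≥ 7. But constraint 2 requires x2 + x4 ≤ 6, and 6 < 7. Contradiction.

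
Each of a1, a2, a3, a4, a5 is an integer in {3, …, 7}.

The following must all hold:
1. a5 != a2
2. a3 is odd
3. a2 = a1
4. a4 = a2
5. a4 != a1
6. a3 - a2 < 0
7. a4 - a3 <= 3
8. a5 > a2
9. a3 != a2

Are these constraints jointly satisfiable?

Unsatisfiable

From constraints 3 and 4, a4 = a2 = a1, so a4 = a1. But constraint 5 says a4 ≠ a1. Contradiction.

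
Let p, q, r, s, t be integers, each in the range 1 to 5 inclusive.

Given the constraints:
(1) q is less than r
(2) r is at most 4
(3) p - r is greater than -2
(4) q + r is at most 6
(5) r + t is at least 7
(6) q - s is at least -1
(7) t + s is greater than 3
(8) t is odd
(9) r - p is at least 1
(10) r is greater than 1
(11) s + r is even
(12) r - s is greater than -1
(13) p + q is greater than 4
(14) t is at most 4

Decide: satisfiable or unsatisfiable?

One satisfying assignment is p = 3, q = 2, r = 4, s = 2, t = 3.
For the less obvious constraints — constraint 3: p - r = -1; constraint 4: q + r = 6; constraint 5: r + t = 7 — and the others hold by inspection.

Satisfiable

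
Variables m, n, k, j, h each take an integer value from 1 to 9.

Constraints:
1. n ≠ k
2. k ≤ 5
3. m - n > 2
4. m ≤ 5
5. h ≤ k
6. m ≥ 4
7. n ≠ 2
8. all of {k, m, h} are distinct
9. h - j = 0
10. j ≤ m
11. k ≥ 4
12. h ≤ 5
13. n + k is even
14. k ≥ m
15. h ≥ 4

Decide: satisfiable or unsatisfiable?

Constraints 2, 4, 6, 11, 12, and 15 confine each of k, m, h to the 2 values {4, 5}.
Constraint 8 requires all 3 of them to be distinct, but only 2 values are available — impossible by the pigeonhole principle.

Unsatisfiable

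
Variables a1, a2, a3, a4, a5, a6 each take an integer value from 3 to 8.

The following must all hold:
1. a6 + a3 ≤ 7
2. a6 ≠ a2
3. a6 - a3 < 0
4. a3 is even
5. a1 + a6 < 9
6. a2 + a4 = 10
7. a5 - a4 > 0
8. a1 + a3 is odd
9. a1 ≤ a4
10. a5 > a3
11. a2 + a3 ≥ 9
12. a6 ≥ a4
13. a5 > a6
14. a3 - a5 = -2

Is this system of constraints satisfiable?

Satisfiable

The assignment a1 = 3, a2 = 7, a3 = 4, a4 = 3, a5 = 6, a6 = 3 works:
  constraint 1 holds since a6 + a3 = 7.
  constraint 3 holds since a6 - a3 = -1.
  constraint 5 holds since a1 + a6 = 6.
The rest check out directly.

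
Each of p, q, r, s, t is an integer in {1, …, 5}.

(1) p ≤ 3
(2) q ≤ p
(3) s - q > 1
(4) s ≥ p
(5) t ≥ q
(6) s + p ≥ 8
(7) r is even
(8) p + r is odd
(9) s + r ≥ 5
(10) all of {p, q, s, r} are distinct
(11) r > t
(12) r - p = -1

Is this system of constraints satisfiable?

Satisfiable

Take p = 3, q = 1, r = 2, s = 5, t = 1. Then constraint 3: s - q = 4; constraint 6: s + p = 8; constraint 9: s + r = 7, and every other listed constraint is also met.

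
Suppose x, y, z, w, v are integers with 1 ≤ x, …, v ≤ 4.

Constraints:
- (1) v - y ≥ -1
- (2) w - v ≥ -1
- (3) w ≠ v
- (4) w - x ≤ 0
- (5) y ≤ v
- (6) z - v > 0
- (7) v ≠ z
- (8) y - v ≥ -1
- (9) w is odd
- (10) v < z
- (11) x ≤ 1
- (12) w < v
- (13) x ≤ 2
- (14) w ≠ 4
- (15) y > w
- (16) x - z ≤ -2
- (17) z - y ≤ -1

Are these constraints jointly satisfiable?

Unsatisfiable

Constraints 1, 2, 4, 16, and 17 give z − x ≥ 2, x − w ≥ 0, w − v ≥ -1, v − y ≥ -1, y − z ≥ 1.
Adding all 5 inequalities: the left sides telescope to 0, and the right sides sum to 2 + 0 + (-1) + (-1) + 1 = 1. So 0 ≥ 1, which is false.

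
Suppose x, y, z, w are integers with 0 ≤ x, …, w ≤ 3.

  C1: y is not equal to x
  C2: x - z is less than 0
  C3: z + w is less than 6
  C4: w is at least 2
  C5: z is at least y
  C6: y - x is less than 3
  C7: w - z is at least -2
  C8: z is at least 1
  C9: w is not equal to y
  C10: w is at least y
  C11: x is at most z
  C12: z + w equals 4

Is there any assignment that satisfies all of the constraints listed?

The assignment x = 0, y = 1, z = 2, w = 2 works:
  constraint 2 holds since x - z = -2.
  constraint 3 holds since z + w = 4.
The rest check out directly.

Satisfiable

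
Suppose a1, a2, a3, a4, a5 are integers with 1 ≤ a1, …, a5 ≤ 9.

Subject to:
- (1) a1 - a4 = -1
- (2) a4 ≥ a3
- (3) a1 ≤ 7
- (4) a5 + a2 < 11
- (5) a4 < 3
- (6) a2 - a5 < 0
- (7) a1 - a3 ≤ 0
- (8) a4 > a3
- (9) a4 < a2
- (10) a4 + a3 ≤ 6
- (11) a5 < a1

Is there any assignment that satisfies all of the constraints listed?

Unsatisfiable

Constraints 6, 7, 8, 9, and 11 give a4 < a2, a2 < a5, a5 < a1, a1 ≤ a3, a3 < a4. Chaining: a4 < a2 < a5 < a1 ≤ a3 < a4, which forces a4 < a4 — impossible.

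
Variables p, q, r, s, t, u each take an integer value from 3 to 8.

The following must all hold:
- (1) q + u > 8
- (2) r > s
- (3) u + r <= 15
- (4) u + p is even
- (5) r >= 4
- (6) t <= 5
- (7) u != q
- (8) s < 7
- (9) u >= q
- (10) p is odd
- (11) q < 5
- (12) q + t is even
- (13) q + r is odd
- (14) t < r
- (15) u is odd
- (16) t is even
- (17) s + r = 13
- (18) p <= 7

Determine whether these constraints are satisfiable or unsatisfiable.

Satisfiable

One satisfying assignment is p = 7, q = 4, r = 7, s = 6, t = 4, u = 7.
For the less obvious constraints — constraint 1: q + u = 11; constraint 3: u + r = 14 — and the others hold by inspection.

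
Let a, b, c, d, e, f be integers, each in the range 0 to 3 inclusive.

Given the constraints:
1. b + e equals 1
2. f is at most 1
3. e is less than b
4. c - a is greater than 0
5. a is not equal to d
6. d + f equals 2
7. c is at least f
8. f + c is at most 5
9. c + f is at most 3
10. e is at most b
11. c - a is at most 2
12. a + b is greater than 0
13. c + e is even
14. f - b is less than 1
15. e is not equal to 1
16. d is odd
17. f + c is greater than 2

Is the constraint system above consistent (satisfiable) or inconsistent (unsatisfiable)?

Take a = 0, b = 1, c = 2, d = 1, e = 0, f = 1. Then constraint 1: b + e = 1; constraint 4: c - a = 2, and every other listed constraint is also met.

Satisfiable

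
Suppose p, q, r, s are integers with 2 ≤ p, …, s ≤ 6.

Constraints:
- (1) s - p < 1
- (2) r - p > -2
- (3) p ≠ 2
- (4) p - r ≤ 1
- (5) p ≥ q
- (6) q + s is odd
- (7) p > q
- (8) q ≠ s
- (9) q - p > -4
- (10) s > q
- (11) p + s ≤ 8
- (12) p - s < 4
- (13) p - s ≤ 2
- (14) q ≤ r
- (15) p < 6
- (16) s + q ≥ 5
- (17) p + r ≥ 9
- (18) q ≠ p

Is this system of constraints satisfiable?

Satisfiable

Try p = 5, q = 2, r = 5, s = 3.
Check constraint 1: s - p = -2; constraint 2: r - p = 0; constraint 4: p - r = 0. The remaining constraints are straightforward to verify.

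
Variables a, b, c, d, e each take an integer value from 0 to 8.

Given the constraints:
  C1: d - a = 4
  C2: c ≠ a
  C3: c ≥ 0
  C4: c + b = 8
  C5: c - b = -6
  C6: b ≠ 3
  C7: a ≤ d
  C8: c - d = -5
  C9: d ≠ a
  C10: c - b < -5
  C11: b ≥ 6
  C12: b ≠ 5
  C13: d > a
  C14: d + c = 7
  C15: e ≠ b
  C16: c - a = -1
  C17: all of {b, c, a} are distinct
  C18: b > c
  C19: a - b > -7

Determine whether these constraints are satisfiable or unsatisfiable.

Satisfiable

One satisfying assignment is a = 2, b = 7, c = 1, d = 6, e = 6.
For the less obvious constraints — constraint 1: d - a = 4; constraint 4: c + b = 8; constraint 5: c - b = -6 — and the others hold by inspection.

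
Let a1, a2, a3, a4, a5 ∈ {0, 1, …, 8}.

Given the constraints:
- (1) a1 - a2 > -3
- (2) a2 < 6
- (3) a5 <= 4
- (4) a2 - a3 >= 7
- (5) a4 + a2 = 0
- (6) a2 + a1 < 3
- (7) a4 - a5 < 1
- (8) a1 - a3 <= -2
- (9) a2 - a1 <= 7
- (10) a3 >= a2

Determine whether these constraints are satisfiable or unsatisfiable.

Constraints 4, 8, and 9 give a1 − a2 ≥ -7, a2 − a3 ≥ 7, a3 − a1 ≥ 2.
Adding all 3 inequalities: the left sides telescope to 0, and the right sides sum to (-7) + 7 + 2 = 2. So 0 ≥ 2, which is false.

Unsatisfiable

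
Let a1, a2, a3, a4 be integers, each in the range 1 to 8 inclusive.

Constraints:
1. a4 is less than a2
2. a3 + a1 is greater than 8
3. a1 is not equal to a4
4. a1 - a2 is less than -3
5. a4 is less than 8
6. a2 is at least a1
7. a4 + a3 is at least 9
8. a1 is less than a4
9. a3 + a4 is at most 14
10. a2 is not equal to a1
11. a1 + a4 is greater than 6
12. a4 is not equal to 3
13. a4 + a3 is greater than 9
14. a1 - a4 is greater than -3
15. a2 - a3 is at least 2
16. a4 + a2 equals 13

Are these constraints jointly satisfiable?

Setting (a1, a2, a3, a4) = (3, 8, 6, 5) satisfies everything: constraint 2: a3 + a1 = 9; constraint 4: a1 - a2 = -5, and the others follow.

Satisfiable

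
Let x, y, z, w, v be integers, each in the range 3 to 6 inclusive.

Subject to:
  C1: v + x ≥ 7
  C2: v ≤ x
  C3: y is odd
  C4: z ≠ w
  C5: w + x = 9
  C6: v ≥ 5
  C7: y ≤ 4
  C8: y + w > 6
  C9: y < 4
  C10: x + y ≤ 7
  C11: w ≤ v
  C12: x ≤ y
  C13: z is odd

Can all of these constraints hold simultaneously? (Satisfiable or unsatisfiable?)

From constraints 2 and 6: x ≥ v and v ≥ 5, so x ≥ 5. From constraints 7 and 12: x ≤ y and y ≤ 4, so x ≤ 4. But 4 < 5, so no value of x works.

Unsatisfiable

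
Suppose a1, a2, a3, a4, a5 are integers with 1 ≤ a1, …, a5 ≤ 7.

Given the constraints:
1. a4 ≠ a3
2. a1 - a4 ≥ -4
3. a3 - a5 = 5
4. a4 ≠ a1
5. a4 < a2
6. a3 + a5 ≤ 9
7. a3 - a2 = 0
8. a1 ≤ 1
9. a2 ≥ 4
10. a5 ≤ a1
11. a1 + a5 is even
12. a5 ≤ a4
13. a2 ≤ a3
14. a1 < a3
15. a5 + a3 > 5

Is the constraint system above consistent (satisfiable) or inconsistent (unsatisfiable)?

The assignment a1 = 1, a2 = 6, a3 = 6, a4 = 5, a5 = 1 works:
  constraint 2 holds since a1 - a4 = -4.
  constraint 3 holds since a3 - a5 = 5.
  constraint 6 holds since a3 + a5 = 7.
The rest check out directly.

Satisfiable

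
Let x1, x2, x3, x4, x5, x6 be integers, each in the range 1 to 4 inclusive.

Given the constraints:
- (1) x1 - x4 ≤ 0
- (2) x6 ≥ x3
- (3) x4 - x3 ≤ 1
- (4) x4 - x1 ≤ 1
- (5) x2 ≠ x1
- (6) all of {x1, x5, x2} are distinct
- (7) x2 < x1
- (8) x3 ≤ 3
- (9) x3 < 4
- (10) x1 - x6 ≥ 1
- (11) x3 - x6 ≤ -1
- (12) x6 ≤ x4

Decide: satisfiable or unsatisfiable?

Unsatisfiable

Constraints 1, 3, 10, and 11 give x3 − x4 ≥ -1, x4 − x1 ≥ 0, x1 − x6 ≥ 1, x6 − x3 ≥ 1.
Adding all 4 inequalities: the left sides telescope to 0, and the right sides sum to (-1) + 0 + 1 + 1 = 1. So 0 ≥ 1, which is false.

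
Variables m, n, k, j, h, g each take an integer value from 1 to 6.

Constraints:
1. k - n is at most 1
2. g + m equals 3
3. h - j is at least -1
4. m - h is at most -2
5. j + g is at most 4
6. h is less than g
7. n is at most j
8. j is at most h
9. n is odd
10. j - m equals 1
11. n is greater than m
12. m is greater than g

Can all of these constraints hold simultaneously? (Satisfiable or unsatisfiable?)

Constraints 6, 7, 8, 11, and 12 give j ≤ h, h < g, g < m, m < n, n ≤ j. Chaining: j ≤ h < g < m < n ≤ j, which forces j < j — impossible.

Unsatisfiable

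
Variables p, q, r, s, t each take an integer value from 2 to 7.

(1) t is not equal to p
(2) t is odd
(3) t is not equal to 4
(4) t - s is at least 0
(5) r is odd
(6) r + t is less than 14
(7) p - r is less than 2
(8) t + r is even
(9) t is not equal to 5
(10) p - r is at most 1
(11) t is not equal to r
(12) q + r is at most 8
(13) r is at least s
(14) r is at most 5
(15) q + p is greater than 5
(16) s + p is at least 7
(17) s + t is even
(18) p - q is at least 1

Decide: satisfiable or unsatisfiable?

One satisfying assignment is p = 5, q = 3, r = 5, s = 5, t = 7.
For the less obvious constraints — constraint 4: t - s = 2; constraint 6: r + t = 12 — and the others hold by inspection.

Satisfiable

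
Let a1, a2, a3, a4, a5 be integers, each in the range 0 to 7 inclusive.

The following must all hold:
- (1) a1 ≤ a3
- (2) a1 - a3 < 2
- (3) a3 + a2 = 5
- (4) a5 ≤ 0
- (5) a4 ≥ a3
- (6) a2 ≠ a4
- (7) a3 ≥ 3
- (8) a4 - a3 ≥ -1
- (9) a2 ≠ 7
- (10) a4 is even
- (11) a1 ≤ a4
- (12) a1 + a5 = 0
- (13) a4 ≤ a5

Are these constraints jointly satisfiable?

From constraints 5 and 7: a4 ≥ a3 and a3 ≥ 3, so a4 ≥ 3. From constraints 4 and 13: a4 ≤ a5 and a5 ≤ 0, so a4 ≤ 0. But 0 < 3, so no value of a4 works.

Unsatisfiable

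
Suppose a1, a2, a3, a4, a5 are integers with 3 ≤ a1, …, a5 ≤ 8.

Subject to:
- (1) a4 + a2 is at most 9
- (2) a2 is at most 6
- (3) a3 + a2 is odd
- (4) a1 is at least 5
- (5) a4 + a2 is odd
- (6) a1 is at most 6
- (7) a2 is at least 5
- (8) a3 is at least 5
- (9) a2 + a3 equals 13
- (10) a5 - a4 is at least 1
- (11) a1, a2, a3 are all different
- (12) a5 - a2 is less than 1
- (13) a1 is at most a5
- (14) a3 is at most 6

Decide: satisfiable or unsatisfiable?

Constraints 2, 4, 6, 7, 8, and 14 confine each of a1, a2, a3 to the 2 values {5, 6}.
Constraint 11 requires all 3 of them to be distinct, but only 2 values are available — impossible by the pigeonhole principle.

Unsatisfiable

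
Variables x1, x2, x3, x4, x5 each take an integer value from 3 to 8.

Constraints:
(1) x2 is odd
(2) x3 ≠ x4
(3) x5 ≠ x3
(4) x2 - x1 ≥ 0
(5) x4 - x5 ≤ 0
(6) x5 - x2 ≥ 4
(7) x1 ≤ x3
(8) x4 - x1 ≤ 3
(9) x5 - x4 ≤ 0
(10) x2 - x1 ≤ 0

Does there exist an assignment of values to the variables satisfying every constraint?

Constraints 4, 6, 8, and 9 give x4 − x5 ≥ 0, x5 − x2 ≥ 4, x2 − x1 ≥ 0, x1 − x4 ≥ -3.
Adding all 4 inequalities: the left sides telescope to 0, and the right sides sum to 0 + 4 + 0 + (-3) = 1. So 0 ≥ 1, which is false.

Unsatisfiable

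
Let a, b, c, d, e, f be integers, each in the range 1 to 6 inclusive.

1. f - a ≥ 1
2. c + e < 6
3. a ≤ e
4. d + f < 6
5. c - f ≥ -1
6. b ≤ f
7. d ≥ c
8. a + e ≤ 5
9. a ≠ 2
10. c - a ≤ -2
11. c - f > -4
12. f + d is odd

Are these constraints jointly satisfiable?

Constraints 1, 5, and 10 give c − f ≥ -1, f − a ≥ 1, a − c ≥ 2.
Adding all 3 inequalities: the left sides telescope to 0, and the right sides sum to (-1) + 1 + 2 = 2. So 0 ≥ 2, which is false.

Unsatisfiable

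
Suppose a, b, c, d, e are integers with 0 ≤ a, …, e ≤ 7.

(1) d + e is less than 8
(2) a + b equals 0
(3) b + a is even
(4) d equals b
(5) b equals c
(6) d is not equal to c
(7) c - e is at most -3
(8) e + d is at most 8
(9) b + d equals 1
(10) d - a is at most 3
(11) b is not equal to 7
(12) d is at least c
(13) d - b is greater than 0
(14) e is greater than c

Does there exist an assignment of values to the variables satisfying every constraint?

Unsatisfiable

From constraints 4 and 5, d = b = c, so d = c. But constraint 6 says d ≠ c. Contradiction.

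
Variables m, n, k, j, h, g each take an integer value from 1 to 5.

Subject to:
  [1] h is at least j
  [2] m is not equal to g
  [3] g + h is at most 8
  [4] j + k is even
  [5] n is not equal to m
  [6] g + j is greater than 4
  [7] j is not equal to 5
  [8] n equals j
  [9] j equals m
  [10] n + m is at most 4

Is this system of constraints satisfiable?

From constraints 8 and 9, n = j = m, so n = m. But constraint 5 says n ≠ m. Contradiction.

Unsatisfiable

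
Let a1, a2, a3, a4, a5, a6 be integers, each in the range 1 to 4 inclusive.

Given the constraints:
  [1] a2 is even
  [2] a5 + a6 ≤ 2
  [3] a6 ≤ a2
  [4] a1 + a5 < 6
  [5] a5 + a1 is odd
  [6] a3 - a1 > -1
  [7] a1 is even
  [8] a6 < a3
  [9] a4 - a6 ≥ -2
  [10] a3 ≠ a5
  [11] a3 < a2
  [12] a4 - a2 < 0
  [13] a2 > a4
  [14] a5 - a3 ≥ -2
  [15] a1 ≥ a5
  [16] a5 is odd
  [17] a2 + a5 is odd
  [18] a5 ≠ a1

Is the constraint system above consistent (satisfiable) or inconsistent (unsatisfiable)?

Try a1 = 2, a2 = 4, a3 = 3, a4 = 2, a5 = 1, a6 = 1.
Check constraint 2: a5 + a6 = 2; constraint 4: a1 + a5 = 3. The remaining constraints are straightforward to verify.

Satisfiable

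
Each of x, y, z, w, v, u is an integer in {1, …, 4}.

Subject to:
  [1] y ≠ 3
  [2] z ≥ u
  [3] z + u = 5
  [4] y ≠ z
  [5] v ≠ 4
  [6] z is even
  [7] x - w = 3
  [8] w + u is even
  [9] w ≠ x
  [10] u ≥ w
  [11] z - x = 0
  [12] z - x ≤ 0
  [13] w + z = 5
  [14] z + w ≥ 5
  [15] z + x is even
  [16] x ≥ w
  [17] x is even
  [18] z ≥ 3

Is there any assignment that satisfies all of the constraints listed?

One satisfying assignment is x = 4, y = 1, z = 4, w = 1, v = 2, u = 1.
For the less obvious constraints — constraint 3: z + u = 5; constraint 7: x - w = 3 — and the others hold by inspection.

Satisfiable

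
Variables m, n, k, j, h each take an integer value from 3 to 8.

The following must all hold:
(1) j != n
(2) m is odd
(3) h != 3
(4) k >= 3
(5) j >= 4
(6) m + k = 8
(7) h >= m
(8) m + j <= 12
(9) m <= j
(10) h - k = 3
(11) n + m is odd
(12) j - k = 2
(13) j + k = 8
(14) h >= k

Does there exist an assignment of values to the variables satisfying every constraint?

One satisfying assignment is m = 5, n = 6, k = 3, j = 5, h = 6.
For the less obvious constraints — constraint 6: m + k = 8; constraint 8: m + j = 10 — and the others hold by inspection.

Satisfiable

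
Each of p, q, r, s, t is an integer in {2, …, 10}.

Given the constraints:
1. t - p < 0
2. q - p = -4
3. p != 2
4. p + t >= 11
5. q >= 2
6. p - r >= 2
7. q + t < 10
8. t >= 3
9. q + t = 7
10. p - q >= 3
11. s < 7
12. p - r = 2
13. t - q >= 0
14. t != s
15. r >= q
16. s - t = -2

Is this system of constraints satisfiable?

Setting (p, q, r, s, t) = (7, 3, 5, 2, 4) satisfies everything: constraint 1: t - p = -3; constraint 2: q - p = -4; constraint 4: p + t = 11, and the others follow.

Satisfiable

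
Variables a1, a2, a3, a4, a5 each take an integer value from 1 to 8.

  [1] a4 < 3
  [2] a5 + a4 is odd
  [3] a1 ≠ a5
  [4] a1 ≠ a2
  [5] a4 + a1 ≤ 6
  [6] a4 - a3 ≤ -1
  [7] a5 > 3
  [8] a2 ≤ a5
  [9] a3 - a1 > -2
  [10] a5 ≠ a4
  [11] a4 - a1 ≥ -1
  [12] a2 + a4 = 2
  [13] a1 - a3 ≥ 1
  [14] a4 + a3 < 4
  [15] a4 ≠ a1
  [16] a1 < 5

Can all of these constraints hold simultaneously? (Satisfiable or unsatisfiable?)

Constraints 6, 11, and 13 give a3 − a4 ≥ 1, a4 − a1 ≥ -1, a1 − a3 ≥ 1.
Adding all 3 inequalities: the left sides telescope to 0, and the right sides sum to 1 + (-1) + 1 = 1. So 0 ≥ 1, which is false.

Unsatisfiable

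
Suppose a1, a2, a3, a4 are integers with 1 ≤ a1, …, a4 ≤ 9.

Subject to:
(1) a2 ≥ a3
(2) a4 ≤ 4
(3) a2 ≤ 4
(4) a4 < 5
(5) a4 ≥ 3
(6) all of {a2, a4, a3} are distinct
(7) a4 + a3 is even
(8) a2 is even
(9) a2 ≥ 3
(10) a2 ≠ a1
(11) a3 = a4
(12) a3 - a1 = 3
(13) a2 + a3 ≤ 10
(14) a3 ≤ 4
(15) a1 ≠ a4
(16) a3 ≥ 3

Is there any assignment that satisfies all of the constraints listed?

Constraints 2, 3, 5, 9, 14, and 16 confine each of a2, a4, a3 to the 2 values {3, 4}.
Constraint 6 requires all 3 of them to be distinct, but only 2 values are available — impossible by the pigeonhole principle.

Unsatisfiable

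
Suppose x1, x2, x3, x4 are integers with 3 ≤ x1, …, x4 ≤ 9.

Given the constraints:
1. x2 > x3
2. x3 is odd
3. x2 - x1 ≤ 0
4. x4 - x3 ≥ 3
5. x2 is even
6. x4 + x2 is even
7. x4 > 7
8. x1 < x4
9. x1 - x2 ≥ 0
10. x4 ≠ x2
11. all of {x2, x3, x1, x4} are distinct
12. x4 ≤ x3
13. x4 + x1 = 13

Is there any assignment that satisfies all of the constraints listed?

Unsatisfiable

Constraints 1, 8, 9, and 12 give x1 < x4, x4 ≤ x3, x3 < x2, x2 ≤ x1. Chaining: x1 < x4 ≤ x3 < x2 ≤ x1, which forces x1 < x1 — impossible.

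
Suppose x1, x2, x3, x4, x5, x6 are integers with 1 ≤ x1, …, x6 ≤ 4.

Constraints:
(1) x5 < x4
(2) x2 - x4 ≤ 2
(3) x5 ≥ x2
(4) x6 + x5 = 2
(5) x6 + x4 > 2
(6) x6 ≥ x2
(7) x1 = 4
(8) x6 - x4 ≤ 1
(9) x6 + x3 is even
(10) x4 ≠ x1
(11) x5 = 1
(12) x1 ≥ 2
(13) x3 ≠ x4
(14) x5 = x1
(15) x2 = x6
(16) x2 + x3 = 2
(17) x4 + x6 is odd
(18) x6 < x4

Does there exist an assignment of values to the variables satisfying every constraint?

Unsatisfiable

Constraint 11 fixes x5 = 1 and constraint 7 fixes x1 = 4, but constraint 14 requires x5 = x1. Since 1 ≠ 4, contradiction.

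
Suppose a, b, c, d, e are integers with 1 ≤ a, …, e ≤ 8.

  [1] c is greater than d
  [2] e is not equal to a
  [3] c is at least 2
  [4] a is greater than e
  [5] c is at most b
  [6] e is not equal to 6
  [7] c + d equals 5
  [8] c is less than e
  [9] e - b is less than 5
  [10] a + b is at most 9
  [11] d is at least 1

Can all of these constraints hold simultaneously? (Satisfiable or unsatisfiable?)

Satisfiable

The assignment a = 6, b = 3, c = 3, d = 2, e = 5 works:
  constraint 7 holds since c + d = 5.
  constraint 9 holds since e - b = 2.
The rest check out directly.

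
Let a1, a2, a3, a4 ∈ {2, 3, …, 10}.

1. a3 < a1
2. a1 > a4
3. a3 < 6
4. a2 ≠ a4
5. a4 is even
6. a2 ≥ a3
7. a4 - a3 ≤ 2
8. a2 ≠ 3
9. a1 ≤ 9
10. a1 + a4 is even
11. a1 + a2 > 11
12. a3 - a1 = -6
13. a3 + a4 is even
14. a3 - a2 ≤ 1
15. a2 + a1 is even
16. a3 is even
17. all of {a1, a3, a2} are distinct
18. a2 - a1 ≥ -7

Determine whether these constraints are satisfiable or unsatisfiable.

One satisfying assignment is a1 = 8, a2 = 4, a3 = 2, a4 = 2.
For the less obvious constraints — constraint 7: a4 - a3 = 0; constraint 11: a1 + a2 = 12; constraint 12: a3 - a1 = -6 — and the others hold by inspection.

Satisfiable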